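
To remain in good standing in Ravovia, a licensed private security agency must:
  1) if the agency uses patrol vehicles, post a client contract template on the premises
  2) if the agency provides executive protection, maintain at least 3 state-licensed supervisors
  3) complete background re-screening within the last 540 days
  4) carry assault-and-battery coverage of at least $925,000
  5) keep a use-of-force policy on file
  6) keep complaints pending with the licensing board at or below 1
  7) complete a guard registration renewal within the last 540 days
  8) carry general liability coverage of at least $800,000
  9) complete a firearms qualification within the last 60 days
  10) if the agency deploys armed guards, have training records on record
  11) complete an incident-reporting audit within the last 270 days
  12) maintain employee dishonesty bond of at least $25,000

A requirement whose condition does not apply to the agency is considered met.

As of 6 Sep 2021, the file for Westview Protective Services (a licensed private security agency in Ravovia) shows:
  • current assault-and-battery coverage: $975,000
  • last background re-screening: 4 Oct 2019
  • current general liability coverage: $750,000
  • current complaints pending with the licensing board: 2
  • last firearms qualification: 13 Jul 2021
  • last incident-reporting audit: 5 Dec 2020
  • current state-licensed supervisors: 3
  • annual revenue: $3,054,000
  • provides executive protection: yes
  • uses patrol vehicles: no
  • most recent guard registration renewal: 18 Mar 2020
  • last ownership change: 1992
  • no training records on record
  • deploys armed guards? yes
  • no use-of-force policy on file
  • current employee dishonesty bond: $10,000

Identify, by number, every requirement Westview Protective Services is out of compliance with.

1. condition 'uses patrol vehicles' does not hold → requirement n/a → met
2. condition 'provides executive protection' holds; state-licensed supervisors 3 ≥ 3 → met
3. background re-screening 703 days ago vs limit 540 → not met
4. assault-and-battery coverage $975,000 ≥ $925,000 → met
5. use-of-force policy absent → not met
6. complaints pending with the licensing board 2 > 1 → not met
7. guard registration renewal 537 days ago vs limit 540 → met
8. general liability coverage $750,000 < $800,000 → not met
9. firearms qualification 55 days ago vs limit 60 → met
10. condition 'deploys armed guards' holds; training records absent → not met
11. incident-reporting audit 275 days ago vs limit 270 → not met
12. employee dishonesty bond $10,000 < $25,000 → not met
Not met: 3, 5, 6, 8, 10, 11, 12

3, 5, 6, 8, 10, 11, 12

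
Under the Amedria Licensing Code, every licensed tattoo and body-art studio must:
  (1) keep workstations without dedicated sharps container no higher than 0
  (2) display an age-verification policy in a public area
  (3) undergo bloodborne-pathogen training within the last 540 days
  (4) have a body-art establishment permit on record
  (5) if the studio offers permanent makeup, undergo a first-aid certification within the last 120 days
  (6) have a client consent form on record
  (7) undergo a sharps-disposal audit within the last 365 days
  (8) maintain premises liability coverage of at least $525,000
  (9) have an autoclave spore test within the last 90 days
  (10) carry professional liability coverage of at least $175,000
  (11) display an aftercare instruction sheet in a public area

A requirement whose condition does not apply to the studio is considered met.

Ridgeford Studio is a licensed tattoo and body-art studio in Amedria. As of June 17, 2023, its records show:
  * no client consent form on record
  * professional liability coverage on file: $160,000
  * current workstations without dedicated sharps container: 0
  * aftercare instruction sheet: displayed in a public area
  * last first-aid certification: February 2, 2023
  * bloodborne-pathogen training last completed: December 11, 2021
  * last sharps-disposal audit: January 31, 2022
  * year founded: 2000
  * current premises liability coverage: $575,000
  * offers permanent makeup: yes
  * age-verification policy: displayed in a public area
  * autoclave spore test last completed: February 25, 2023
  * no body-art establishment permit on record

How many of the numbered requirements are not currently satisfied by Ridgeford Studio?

1. workstations without dedicated sharps container 0 ≤ 0 → met
2. age-verification policy present → met
3. bloodborne-pathogen training 553 days ago vs limit 540 → not met
4. body-art establishment permit absent → not met
5. condition 'offers permanent makeup' holds; first-aid certification 135 days ago vs limit 120 → not met
6. client consent form absent → not met
7. sharps-disposal audit 502 days ago vs limit 365 → not met
8. premises liability coverage $575,000 ≥ $525,000 → met
9. autoclave spore test 112 days ago vs limit 90 → not met
10. professional liability coverage $160,000 < $175,000 → not met
11. aftercare instruction sheet present → met
Not met: 7 of 11

7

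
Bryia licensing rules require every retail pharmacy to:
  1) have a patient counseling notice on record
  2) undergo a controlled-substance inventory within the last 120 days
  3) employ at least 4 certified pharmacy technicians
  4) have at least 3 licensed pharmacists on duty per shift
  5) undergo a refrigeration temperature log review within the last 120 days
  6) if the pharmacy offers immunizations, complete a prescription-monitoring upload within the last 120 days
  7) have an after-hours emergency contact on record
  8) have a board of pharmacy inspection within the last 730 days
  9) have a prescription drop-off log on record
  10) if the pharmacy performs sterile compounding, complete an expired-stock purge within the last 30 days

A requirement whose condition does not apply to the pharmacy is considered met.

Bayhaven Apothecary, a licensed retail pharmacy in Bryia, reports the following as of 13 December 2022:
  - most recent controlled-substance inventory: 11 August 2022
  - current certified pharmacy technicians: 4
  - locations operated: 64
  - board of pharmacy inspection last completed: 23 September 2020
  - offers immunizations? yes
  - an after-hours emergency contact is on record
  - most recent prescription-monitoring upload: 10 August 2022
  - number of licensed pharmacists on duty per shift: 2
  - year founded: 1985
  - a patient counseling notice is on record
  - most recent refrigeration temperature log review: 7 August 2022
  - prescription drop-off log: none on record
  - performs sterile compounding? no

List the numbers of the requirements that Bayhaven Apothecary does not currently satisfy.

1. patient counseling notice present → met
2. controlled-substance inventory 124 days ago vs limit 120 → not met
3. certified pharmacy technicians 4 ≥ 4 → met
4. licensed pharmacists on duty per shift 2 < 3 → not met
5. refrigeration temperature log review 128 days ago vs limit 120 → not met
6. condition 'offers immunizations' holds; prescription-monitoring upload 125 days ago vs limit 120 → not met
7. after-hours emergency contact present → met
8. board of pharmacy inspection 811 days ago vs limit 730 → not met
9. prescription drop-off log absent → not met
10. condition 'performs sterile compounding' does not hold → requirement n/a → met
Not met: 2, 4, 5, 6, 8, 9

2, 4, 5, 6, 8, 9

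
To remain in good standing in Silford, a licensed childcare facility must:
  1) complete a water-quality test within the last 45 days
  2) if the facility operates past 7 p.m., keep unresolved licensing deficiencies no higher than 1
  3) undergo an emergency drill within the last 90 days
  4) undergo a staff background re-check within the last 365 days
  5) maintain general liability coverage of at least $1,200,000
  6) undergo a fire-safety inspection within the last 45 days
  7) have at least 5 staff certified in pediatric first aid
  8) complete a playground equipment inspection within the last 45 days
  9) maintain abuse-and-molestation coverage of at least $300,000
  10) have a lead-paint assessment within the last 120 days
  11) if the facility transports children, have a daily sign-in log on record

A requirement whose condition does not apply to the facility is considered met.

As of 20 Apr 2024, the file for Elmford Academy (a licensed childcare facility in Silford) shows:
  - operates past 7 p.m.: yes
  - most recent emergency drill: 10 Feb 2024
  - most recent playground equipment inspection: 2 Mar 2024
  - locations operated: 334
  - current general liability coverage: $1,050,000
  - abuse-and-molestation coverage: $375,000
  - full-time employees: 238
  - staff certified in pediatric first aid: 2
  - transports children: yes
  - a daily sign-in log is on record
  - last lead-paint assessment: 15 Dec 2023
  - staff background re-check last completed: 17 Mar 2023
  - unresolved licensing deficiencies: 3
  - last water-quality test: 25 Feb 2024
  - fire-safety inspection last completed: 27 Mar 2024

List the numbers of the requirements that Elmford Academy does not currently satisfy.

1, 2, 4, 5, 7, 8, 10

1. water-quality test 55 days ago vs limit 45 → not met
2. condition 'operates past 7 p.m.' holds; unresolved licensing deficiencies 3 > 1 → not met
3. emergency drill 70 days ago vs limit 90 → met
4. staff background re-check 400 days ago vs limit 365 → not met
5. general liability coverage $1,050,000 < $1,200,000 → not met
6. fire-safety inspection 24 days ago vs limit 45 → met
7. staff certified in pediatric first aid 2 < 5 → not met
8. playground equipment inspection 49 days ago vs limit 45 → not met
9. abuse-and-molestation coverage $375,000 ≥ $300,000 → met
10. lead-paint assessment 127 days ago vs limit 120 → not met
11. condition 'transports children' holds; daily sign-in log present → met
Not met: 1, 2, 4, 5, 7, 8, 10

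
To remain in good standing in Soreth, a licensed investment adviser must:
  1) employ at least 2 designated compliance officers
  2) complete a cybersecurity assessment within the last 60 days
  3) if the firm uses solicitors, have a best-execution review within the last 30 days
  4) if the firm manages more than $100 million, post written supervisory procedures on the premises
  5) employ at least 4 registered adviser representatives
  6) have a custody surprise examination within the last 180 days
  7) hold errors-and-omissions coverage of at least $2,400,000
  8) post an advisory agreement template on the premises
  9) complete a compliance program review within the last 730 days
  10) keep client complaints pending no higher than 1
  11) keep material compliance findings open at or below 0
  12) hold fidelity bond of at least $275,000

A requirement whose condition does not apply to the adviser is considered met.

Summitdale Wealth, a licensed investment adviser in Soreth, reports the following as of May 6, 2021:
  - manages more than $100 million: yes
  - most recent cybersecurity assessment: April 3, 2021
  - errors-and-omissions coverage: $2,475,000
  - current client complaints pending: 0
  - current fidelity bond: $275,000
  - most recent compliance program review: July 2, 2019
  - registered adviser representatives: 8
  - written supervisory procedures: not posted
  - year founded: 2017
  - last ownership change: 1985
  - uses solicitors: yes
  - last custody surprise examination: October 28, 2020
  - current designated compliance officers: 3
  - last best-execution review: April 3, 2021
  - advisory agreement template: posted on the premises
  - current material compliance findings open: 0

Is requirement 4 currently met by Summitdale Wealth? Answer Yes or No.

4. condition 'manages more than $100 million' holds; written supervisory procedures absent → not met

No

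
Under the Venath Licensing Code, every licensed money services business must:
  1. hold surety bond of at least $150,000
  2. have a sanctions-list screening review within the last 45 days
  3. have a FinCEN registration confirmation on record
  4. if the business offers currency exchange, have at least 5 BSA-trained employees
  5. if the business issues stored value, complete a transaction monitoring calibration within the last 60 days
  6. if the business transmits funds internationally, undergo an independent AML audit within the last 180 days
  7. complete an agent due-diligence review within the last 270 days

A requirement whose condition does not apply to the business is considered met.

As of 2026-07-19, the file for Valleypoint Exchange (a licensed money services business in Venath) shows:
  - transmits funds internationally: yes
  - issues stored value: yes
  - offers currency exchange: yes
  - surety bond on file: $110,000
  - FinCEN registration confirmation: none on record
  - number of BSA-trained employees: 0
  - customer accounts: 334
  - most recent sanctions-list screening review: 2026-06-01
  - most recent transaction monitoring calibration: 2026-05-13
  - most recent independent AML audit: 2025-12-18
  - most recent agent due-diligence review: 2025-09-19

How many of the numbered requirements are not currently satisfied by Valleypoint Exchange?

7

1. surety bond $110,000 < $150,000 → not met
2. sanctions-list screening review 48 days ago vs limit 45 → not met
3. FinCEN registration confirmation absent → not met
4. condition 'offers currency exchange' holds; BSA-trained employees 0 < 5 → not met
5. condition 'issues stored value' holds; transaction monitoring calibration 67 days ago vs limit 60 → not met
6. condition 'transmits funds internationally' holds; independent AML audit 213 days ago vs limit 180 → not met
7. agent due-diligence review 303 days ago vs limit 270 → not met
Not met: 7 of 7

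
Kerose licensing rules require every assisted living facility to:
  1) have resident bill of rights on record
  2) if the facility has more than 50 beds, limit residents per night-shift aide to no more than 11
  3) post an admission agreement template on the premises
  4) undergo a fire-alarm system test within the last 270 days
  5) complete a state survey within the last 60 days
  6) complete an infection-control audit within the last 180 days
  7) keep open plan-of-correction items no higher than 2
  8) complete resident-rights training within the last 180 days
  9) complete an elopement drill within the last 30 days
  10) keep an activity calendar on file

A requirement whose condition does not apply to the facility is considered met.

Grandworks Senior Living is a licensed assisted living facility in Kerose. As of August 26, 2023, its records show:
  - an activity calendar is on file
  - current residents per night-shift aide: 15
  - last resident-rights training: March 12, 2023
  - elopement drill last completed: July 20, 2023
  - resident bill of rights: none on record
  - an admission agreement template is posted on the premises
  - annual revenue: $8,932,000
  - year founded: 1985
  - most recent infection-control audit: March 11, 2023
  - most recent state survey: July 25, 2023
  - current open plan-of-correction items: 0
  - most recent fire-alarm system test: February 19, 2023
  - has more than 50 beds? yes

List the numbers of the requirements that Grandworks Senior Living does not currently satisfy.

1, 2, 9

1. resident bill of rights absent → not met
2. condition 'has more than 50 beds' holds; residents per night-shift aide 15 > 11 → not met
3. admission agreement template present → met
4. fire-alarm system test 188 days ago vs limit 270 → met
5. state survey 32 days ago vs limit 60 → met
6. infection-control audit 168 days ago vs limit 180 → met
7. open plan-of-correction items 0 ≤ 2 → met
8. resident-rights training 167 days ago vs limit 180 → met
9. elopement drill 37 days ago vs limit 30 → not met
10. activity calendar present → met
Not met: 1, 2, 9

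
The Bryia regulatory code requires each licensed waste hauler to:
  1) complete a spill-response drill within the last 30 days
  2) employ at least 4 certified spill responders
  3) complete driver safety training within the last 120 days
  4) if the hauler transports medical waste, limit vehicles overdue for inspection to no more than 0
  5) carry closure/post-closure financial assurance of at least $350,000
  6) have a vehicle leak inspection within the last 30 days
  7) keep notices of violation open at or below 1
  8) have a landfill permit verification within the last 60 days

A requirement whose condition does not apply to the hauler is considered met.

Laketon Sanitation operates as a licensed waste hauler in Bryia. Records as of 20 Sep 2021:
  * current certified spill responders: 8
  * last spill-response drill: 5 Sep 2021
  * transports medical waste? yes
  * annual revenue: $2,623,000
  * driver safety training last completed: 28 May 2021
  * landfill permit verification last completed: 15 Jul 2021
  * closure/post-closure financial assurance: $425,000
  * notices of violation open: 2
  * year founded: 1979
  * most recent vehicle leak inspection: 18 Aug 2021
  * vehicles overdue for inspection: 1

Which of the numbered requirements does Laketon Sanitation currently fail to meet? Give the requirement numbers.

4, 6, 7, 8

1. spill-response drill 15 days ago vs limit 30 → met
2. certified spill responders 8 ≥ 4 → met
3. driver safety training 115 days ago vs limit 120 → met
4. condition 'transports medical waste' holds; vehicles overdue for inspection 1 > 0 → not met
5. closure/post-closure financial assurance $425,000 ≥ $350,000 → met
6. vehicle leak inspection 33 days ago vs limit 30 → not met
7. notices of violation open 2 > 1 → not met
8. landfill permit verification 67 days ago vs limit 60 → not met
Not met: 4, 6, 7, 8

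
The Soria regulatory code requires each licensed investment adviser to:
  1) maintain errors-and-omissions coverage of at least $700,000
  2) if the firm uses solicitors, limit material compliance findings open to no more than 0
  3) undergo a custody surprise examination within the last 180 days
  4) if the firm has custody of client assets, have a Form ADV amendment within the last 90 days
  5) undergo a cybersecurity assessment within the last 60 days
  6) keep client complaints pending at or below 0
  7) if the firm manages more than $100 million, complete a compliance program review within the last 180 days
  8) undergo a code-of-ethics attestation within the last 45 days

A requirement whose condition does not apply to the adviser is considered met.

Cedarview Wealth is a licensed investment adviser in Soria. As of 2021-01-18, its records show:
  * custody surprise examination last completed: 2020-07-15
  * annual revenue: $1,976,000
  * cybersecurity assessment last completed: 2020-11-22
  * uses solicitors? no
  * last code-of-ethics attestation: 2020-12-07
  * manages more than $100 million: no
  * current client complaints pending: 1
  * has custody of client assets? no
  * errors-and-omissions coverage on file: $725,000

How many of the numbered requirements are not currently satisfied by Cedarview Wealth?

2

1. errors-and-omissions coverage $725,000 ≥ $700,000 → met
2. condition 'uses solicitors' does not hold → requirement n/a → met
3. custody surprise examination 187 days ago vs limit 180 → not met
4. condition 'has custody of client assets' does not hold → requirement n/a → met
5. cybersecurity assessment 57 days ago vs limit 60 → met
6. client complaints pending 1 > 0 → not met
7. condition 'manages more than $100 million' does not hold → requirement n/a → met
8. code-of-ethics attestation 42 days ago vs limit 45 → met
Not met: 2 of 8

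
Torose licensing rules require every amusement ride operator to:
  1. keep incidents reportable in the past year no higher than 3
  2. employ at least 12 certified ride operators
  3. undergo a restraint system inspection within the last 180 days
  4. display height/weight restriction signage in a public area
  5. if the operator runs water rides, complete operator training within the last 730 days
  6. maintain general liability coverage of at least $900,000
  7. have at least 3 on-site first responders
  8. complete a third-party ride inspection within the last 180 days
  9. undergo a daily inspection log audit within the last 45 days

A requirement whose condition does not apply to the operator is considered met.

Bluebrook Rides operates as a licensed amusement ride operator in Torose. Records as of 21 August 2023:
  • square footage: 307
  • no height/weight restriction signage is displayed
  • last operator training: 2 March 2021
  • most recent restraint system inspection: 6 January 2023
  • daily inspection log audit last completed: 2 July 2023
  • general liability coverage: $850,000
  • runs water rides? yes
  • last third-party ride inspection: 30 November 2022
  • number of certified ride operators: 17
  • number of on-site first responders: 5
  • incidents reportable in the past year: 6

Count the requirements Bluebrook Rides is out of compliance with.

1. incidents reportable in the past year 6 > 3 → not met
2. certified ride operators 17 ≥ 12 → met
3. restraint system inspection 227 days ago vs limit 180 → not met
4. height/weight restriction signage absent → not met
5. condition 'runs water rides' holds; operator training 902 days ago vs limit 730 → not met
6. general liability coverage $850,000 < $900,000 → not met
7. on-site first responders 5 ≥ 3 → met
8. third-party ride inspection 264 days ago vs limit 180 → not met
9. daily inspection log audit 50 days ago vs limit 45 → not met
Not met: 7 of 9

7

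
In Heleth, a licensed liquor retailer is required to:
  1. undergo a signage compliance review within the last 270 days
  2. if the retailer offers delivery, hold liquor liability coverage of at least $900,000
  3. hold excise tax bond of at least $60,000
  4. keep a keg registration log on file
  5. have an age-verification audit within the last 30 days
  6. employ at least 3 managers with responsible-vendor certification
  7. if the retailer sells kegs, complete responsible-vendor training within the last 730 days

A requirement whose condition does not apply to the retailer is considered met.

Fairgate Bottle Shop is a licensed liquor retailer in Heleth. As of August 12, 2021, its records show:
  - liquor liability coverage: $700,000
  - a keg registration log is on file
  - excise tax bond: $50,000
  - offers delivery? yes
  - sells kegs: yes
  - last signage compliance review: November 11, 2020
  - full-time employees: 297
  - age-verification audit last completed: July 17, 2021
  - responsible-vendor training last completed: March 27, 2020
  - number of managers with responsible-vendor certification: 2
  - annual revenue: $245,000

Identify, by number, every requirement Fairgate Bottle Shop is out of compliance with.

1. signage compliance review 274 days ago vs limit 270 → not met
2. condition 'offers delivery' holds; liquor liability coverage $700,000 < $900,000 → not met
3. excise tax bond $50,000 < $60,000 → not met
4. keg registration log present → met
5. age-verification audit 26 days ago vs limit 30 → met
6. managers with responsible-vendor certification 2 < 3 → not met
7. condition 'sells kegs' holds; responsible-vendor training 503 days ago vs limit 730 → met
Not met: 1, 2, 3, 6

1, 2, 3, 6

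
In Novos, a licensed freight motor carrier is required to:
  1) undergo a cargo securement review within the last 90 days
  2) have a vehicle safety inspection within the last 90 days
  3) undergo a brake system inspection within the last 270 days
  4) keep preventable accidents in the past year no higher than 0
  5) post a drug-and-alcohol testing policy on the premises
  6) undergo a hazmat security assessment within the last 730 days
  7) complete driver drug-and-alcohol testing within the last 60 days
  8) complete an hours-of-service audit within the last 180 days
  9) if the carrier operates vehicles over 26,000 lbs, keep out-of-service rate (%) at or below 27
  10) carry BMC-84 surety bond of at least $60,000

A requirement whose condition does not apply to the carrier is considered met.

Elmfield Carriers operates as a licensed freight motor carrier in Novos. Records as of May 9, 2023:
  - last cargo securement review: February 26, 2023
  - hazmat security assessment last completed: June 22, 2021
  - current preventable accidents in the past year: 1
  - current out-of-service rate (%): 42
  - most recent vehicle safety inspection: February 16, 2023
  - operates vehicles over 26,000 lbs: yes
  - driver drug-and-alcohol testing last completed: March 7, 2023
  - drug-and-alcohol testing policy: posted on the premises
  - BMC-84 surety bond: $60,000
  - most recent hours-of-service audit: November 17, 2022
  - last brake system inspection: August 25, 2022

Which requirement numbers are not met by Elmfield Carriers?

4, 7, 9

1. cargo securement review 72 days ago vs limit 90 → met
2. vehicle safety inspection 82 days ago vs limit 90 → met
3. brake system inspection 257 days ago vs limit 270 → met
4. preventable accidents in the past year 1 > 0 → not met
5. drug-and-alcohol testing policy present → met
6. hazmat security assessment 686 days ago vs limit 730 → met
7. driver drug-and-alcohol testing 63 days ago vs limit 60 → not met
8. hours-of-service audit 173 days ago vs limit 180 → met
9. condition 'operates vehicles over 26,000 lbs' holds; out-of-service rate (%) 42 > 27 → not met
10. BMC-84 surety bond $60,000 ≥ $60,000 → met
Not met: 4, 7, 9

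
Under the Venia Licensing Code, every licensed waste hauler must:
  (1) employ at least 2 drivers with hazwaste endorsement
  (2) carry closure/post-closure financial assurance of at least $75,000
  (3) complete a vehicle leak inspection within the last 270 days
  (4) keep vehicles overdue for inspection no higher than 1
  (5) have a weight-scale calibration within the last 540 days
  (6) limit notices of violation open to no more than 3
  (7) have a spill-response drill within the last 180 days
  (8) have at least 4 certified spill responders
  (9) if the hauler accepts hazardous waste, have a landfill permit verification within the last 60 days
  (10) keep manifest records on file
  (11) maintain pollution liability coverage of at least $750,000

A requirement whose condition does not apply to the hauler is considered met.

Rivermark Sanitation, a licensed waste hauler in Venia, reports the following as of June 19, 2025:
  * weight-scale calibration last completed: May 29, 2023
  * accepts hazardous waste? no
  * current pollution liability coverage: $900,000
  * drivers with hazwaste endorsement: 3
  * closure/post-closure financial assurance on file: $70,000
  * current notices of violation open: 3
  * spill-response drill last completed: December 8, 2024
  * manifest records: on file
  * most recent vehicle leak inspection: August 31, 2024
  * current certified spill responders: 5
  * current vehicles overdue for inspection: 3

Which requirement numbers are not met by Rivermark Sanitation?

2, 3, 4, 5, 7

1. drivers with hazwaste endorsement 3 ≥ 2 → met
2. closure/post-closure financial assurance $70,000 < $75,000 → not met
3. vehicle leak inspection 292 days ago vs limit 270 → not met
4. vehicles overdue for inspection 3 > 1 → not met
5. weight-scale calibration 752 days ago vs limit 540 → not met
6. notices of violation open 3 ≤ 3 → met
7. spill-response drill 193 days ago vs limit 180 → not met
8. certified spill responders 5 ≥ 4 → met
9. condition 'accepts hazardous waste' does not hold → requirement n/a → met
10. manifest records present → met
11. pollution liability coverage $900,000 ≥ $750,000 → met
Not met: 2, 3, 4, 5, 7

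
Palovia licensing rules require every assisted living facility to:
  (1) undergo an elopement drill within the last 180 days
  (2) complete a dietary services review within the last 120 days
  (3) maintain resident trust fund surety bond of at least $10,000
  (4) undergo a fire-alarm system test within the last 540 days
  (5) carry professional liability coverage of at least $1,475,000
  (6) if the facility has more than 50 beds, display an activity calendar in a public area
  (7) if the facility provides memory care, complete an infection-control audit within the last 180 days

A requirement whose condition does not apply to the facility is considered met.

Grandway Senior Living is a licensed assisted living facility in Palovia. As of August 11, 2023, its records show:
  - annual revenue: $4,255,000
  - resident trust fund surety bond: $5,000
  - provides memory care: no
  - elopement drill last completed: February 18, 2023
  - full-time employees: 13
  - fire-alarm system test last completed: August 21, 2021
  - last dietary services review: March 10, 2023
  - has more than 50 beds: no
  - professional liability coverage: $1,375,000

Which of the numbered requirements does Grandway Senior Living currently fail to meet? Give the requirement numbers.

2, 3, 4, 5

1. elopement drill 174 days ago vs limit 180 → met
2. dietary services review 154 days ago vs limit 120 → not met
3. resident trust fund surety bond $5,000 < $10,000 → not met
4. fire-alarm system test 720 days ago vs limit 540 → not met
5. professional liability coverage $1,375,000 < $1,475,000 → not met
6. condition 'has more than 50 beds' does not hold → requirement n/a → met
7. condition 'provides memory care' does not hold → requirement n/a → met
Not met: 2, 3, 4, 5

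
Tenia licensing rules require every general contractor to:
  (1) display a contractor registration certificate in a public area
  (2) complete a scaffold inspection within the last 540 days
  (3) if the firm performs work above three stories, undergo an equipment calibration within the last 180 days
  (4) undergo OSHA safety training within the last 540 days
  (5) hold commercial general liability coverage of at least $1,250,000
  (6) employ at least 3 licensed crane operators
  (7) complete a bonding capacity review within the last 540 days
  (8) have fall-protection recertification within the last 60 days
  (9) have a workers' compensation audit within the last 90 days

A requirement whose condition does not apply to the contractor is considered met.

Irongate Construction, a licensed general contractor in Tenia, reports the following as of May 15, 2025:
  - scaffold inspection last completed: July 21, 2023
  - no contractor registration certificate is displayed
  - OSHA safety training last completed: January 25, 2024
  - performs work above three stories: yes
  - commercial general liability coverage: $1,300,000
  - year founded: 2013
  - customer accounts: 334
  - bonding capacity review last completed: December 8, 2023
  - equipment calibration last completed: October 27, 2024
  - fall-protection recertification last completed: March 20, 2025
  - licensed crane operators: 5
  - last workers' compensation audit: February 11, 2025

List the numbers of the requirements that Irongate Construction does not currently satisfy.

1, 2, 3, 9

1. contractor registration certificate absent → not met
2. scaffold inspection 664 days ago vs limit 540 → not met
3. condition 'performs work above three stories' holds; equipment calibration 200 days ago vs limit 180 → not met
4. OSHA safety training 476 days ago vs limit 540 → met
5. commercial general liability coverage $1,300,000 ≥ $1,250,000 → met
6. licensed crane operators 5 ≥ 3 → met
7. bonding capacity review 524 days ago vs limit 540 → met
8. fall-protection recertification 56 days ago vs limit 60 → met
9. workers' compensation audit 93 days ago vs limit 90 → not met
Not met: 1, 2, 3, 9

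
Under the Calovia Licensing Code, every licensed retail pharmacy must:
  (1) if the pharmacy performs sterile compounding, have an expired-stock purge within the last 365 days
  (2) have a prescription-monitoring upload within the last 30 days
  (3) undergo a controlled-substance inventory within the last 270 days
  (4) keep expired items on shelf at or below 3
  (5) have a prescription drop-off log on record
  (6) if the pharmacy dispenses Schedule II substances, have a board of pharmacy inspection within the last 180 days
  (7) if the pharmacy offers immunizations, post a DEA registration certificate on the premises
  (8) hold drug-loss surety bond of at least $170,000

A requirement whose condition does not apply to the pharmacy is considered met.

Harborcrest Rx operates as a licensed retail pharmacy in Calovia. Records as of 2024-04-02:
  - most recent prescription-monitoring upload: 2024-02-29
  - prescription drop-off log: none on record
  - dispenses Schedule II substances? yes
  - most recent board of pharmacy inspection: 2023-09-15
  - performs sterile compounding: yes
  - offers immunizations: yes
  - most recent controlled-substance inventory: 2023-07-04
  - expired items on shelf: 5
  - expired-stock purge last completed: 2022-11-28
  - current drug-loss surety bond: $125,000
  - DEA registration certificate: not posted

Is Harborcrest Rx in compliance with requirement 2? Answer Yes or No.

2. prescription-monitoring upload 33 days ago vs limit 30 → not met

No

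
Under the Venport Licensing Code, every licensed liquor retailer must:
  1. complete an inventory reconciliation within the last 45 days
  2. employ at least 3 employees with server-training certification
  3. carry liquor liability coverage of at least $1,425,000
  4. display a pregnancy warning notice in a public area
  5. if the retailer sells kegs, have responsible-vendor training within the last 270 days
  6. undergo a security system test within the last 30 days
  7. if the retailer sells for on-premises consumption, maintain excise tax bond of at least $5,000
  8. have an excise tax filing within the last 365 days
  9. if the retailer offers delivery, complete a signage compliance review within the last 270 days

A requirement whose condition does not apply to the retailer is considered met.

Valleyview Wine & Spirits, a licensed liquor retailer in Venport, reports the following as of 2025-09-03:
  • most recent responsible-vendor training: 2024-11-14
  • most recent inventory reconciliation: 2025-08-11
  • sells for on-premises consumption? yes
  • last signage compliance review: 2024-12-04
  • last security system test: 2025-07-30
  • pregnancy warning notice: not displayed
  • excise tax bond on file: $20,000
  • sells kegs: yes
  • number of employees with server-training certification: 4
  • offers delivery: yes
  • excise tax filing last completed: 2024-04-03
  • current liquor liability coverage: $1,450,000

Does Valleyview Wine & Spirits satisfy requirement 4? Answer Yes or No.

No

4. pregnancy warning notice absent → not met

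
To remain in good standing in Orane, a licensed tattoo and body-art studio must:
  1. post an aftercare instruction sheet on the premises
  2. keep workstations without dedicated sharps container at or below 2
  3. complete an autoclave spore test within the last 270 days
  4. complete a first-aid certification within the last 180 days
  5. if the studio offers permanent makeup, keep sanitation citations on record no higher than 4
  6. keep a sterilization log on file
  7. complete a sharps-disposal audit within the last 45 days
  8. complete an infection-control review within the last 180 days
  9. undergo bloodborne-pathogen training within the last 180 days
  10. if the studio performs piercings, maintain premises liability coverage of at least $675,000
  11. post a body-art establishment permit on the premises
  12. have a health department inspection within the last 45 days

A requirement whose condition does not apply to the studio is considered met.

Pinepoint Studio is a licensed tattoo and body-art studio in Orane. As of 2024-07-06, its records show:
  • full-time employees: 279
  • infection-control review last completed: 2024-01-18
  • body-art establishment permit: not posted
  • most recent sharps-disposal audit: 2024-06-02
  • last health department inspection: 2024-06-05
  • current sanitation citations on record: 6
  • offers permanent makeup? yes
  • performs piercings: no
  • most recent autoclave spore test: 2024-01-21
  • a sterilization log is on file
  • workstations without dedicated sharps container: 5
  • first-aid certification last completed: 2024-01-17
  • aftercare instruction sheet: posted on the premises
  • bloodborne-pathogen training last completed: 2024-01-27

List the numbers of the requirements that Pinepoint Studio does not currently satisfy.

2, 5, 11

1. aftercare instruction sheet present → met
2. workstations without dedicated sharps container 5 > 2 → not met
3. autoclave spore test 167 days ago vs limit 270 → met
4. first-aid certification 171 days ago vs limit 180 → met
5. condition 'offers permanent makeup' holds; sanitation citations on record 6 > 4 → not met
6. sterilization log present → met
7. sharps-disposal audit 34 days ago vs limit 45 → met
8. infection-control review 170 days ago vs limit 180 → met
9. bloodborne-pathogen training 161 days ago vs limit 180 → met
10. condition 'performs piercings' does not hold → requirement n/a → met
11. body-art establishment permit absent → not met
12. health department inspection 31 days ago vs limit 45 → met
Not met: 2, 5, 11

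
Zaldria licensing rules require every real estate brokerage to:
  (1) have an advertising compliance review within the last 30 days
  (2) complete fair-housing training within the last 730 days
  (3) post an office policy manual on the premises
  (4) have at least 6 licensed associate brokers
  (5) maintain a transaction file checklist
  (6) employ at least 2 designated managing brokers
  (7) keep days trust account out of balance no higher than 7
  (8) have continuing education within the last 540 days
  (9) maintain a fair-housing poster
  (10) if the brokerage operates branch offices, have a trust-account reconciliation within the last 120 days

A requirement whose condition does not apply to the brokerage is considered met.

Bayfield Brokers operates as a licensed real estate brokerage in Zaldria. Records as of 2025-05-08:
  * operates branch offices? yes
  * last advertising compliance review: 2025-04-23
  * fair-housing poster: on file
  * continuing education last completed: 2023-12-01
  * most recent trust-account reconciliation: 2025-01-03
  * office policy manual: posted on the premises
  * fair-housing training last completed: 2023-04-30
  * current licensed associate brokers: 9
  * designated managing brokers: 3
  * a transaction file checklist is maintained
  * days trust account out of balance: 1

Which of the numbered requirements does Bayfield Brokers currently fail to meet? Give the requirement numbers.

2, 10

1. advertising compliance review 15 days ago vs limit 30 → met
2. fair-housing training 739 days ago vs limit 730 → not met
3. office policy manual present → met
4. licensed associate brokers 9 ≥ 6 → met
5. transaction file checklist present → met
6. designated managing brokers 3 ≥ 2 → met
7. days trust account out of balance 1 ≤ 7 → met
8. continuing education 524 days ago vs limit 540 → met
9. fair-housing poster present → met
10. condition 'operates branch offices' holds; trust-account reconciliation 125 days ago vs limit 120 → not met
Not met: 2, 10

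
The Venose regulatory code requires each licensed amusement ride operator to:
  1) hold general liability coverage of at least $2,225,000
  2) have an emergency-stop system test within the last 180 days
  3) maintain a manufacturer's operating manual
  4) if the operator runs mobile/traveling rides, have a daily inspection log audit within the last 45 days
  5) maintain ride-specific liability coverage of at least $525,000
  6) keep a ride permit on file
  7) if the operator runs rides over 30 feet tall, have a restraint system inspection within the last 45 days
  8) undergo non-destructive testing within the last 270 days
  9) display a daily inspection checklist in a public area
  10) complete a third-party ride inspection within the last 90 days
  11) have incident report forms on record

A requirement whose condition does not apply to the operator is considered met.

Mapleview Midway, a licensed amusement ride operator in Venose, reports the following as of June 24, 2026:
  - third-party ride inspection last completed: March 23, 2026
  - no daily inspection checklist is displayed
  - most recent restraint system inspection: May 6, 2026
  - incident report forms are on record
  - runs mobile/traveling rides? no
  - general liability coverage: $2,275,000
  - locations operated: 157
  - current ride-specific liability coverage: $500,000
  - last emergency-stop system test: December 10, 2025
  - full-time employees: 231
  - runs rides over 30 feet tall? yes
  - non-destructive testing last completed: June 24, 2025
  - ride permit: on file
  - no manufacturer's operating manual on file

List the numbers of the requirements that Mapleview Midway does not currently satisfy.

2, 3, 5, 7, 8, 9, 10

1. general liability coverage $2,275,000 ≥ $2,225,000 → met
2. emergency-stop system test 196 days ago vs limit 180 → not met
3. manufacturer's operating manual absent → not met
4. condition 'runs mobile/traveling rides' does not hold → requirement n/a → met
5. ride-specific liability coverage $500,000 < $525,000 → not met
6. ride permit present → met
7. condition 'runs rides over 30 feet tall' holds; restraint system inspection 49 days ago vs limit 45 → not met
8. non-destructive testing 365 days ago vs limit 270 → not met
9. daily inspection checklist absent → not met
10. third-party ride inspection 93 days ago vs limit 90 → not met
11. incident report forms present → met
Not met: 2, 3, 5, 7, 8, 9, 10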